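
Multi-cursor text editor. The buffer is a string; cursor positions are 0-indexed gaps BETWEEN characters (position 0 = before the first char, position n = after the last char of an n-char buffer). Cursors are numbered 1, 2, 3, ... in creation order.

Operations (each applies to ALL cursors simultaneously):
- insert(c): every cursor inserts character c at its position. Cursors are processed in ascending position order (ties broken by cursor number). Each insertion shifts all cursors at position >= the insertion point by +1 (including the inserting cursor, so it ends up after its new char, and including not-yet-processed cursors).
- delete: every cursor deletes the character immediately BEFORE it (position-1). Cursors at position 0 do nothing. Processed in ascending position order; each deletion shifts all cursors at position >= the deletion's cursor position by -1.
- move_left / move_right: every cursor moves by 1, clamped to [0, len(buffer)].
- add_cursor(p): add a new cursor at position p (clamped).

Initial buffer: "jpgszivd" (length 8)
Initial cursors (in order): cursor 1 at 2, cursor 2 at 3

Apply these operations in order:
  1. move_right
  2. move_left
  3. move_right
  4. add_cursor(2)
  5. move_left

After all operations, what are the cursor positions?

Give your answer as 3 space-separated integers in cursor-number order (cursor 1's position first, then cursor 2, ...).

After op 1 (move_right): buffer="jpgszivd" (len 8), cursors c1@3 c2@4, authorship ........
After op 2 (move_left): buffer="jpgszivd" (len 8), cursors c1@2 c2@3, authorship ........
After op 3 (move_right): buffer="jpgszivd" (len 8), cursors c1@3 c2@4, authorship ........
After op 4 (add_cursor(2)): buffer="jpgszivd" (len 8), cursors c3@2 c1@3 c2@4, authorship ........
After op 5 (move_left): buffer="jpgszivd" (len 8), cursors c3@1 c1@2 c2@3, authorship ........

Answer: 2 3 1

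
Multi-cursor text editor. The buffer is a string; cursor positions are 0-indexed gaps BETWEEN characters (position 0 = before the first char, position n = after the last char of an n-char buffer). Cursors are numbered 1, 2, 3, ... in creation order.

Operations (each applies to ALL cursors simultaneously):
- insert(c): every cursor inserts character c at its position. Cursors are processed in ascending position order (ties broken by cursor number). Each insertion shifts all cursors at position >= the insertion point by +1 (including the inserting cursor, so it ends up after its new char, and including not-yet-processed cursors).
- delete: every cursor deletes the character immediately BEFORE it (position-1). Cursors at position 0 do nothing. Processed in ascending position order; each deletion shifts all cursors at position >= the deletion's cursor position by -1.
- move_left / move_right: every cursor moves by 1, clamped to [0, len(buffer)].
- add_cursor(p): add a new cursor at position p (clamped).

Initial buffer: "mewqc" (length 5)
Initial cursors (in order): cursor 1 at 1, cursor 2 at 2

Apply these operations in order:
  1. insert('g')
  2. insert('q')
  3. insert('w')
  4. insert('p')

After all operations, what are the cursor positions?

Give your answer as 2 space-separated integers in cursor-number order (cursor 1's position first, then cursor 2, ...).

Answer: 5 10

Derivation:
After op 1 (insert('g')): buffer="mgegwqc" (len 7), cursors c1@2 c2@4, authorship .1.2...
After op 2 (insert('q')): buffer="mgqegqwqc" (len 9), cursors c1@3 c2@6, authorship .11.22...
After op 3 (insert('w')): buffer="mgqwegqwwqc" (len 11), cursors c1@4 c2@8, authorship .111.222...
After op 4 (insert('p')): buffer="mgqwpegqwpwqc" (len 13), cursors c1@5 c2@10, authorship .1111.2222...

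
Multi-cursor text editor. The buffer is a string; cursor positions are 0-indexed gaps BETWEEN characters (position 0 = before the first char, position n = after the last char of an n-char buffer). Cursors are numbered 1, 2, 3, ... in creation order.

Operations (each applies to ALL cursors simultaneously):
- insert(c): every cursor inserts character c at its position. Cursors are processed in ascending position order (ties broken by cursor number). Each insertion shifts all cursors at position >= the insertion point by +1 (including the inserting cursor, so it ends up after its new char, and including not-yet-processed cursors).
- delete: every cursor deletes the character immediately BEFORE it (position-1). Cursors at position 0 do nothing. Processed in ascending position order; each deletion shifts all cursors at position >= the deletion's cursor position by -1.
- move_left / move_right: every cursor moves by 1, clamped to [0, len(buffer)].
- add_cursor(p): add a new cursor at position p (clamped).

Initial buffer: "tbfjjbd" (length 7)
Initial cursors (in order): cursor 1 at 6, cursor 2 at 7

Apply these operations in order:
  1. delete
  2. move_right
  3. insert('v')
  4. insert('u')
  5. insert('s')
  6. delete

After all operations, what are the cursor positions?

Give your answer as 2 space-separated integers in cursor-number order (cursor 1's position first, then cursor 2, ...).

Answer: 9 9

Derivation:
After op 1 (delete): buffer="tbfjj" (len 5), cursors c1@5 c2@5, authorship .....
After op 2 (move_right): buffer="tbfjj" (len 5), cursors c1@5 c2@5, authorship .....
After op 3 (insert('v')): buffer="tbfjjvv" (len 7), cursors c1@7 c2@7, authorship .....12
After op 4 (insert('u')): buffer="tbfjjvvuu" (len 9), cursors c1@9 c2@9, authorship .....1212
After op 5 (insert('s')): buffer="tbfjjvvuuss" (len 11), cursors c1@11 c2@11, authorship .....121212
After op 6 (delete): buffer="tbfjjvvuu" (len 9), cursors c1@9 c2@9, authorship .....1212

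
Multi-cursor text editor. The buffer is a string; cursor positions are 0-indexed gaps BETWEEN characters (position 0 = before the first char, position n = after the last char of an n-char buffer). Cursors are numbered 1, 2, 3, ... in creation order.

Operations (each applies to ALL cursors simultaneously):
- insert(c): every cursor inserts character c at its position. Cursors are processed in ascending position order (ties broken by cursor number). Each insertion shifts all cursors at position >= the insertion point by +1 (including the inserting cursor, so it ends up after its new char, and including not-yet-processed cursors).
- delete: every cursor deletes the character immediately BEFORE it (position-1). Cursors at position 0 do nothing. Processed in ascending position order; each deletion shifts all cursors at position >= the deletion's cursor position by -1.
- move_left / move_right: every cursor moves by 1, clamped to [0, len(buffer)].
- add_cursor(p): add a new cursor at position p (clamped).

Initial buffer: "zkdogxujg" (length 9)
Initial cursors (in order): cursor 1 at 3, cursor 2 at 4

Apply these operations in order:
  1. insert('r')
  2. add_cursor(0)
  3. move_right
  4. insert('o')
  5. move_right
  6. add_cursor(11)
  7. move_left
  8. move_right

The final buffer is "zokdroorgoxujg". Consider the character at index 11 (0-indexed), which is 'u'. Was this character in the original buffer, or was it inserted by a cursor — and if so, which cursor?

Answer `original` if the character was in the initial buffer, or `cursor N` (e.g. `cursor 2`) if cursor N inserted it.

After op 1 (insert('r')): buffer="zkdrorgxujg" (len 11), cursors c1@4 c2@6, authorship ...1.2.....
After op 2 (add_cursor(0)): buffer="zkdrorgxujg" (len 11), cursors c3@0 c1@4 c2@6, authorship ...1.2.....
After op 3 (move_right): buffer="zkdrorgxujg" (len 11), cursors c3@1 c1@5 c2@7, authorship ...1.2.....
After op 4 (insert('o')): buffer="zokdroorgoxujg" (len 14), cursors c3@2 c1@7 c2@10, authorship .3..1.12.2....
After op 5 (move_right): buffer="zokdroorgoxujg" (len 14), cursors c3@3 c1@8 c2@11, authorship .3..1.12.2....
After op 6 (add_cursor(11)): buffer="zokdroorgoxujg" (len 14), cursors c3@3 c1@8 c2@11 c4@11, authorship .3..1.12.2....
After op 7 (move_left): buffer="zokdroorgoxujg" (len 14), cursors c3@2 c1@7 c2@10 c4@10, authorship .3..1.12.2....
After op 8 (move_right): buffer="zokdroorgoxujg" (len 14), cursors c3@3 c1@8 c2@11 c4@11, authorship .3..1.12.2....
Authorship (.=original, N=cursor N): . 3 . . 1 . 1 2 . 2 . . . .
Index 11: author = original

Answer: original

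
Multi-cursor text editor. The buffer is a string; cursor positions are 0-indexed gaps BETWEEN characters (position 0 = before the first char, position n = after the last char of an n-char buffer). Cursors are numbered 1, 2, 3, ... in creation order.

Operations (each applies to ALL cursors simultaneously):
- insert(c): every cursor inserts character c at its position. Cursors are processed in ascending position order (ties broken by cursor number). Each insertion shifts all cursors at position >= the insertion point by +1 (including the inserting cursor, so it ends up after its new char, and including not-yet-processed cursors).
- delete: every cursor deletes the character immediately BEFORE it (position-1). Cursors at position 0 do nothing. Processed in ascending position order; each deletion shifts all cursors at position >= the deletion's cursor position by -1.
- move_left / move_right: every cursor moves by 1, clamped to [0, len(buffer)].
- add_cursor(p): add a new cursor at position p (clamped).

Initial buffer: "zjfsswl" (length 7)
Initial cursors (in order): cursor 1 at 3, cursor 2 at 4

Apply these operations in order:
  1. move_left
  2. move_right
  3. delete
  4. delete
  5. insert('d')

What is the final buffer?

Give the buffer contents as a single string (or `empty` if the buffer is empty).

Answer: ddswl

Derivation:
After op 1 (move_left): buffer="zjfsswl" (len 7), cursors c1@2 c2@3, authorship .......
After op 2 (move_right): buffer="zjfsswl" (len 7), cursors c1@3 c2@4, authorship .......
After op 3 (delete): buffer="zjswl" (len 5), cursors c1@2 c2@2, authorship .....
After op 4 (delete): buffer="swl" (len 3), cursors c1@0 c2@0, authorship ...
After op 5 (insert('d')): buffer="ddswl" (len 5), cursors c1@2 c2@2, authorship 12...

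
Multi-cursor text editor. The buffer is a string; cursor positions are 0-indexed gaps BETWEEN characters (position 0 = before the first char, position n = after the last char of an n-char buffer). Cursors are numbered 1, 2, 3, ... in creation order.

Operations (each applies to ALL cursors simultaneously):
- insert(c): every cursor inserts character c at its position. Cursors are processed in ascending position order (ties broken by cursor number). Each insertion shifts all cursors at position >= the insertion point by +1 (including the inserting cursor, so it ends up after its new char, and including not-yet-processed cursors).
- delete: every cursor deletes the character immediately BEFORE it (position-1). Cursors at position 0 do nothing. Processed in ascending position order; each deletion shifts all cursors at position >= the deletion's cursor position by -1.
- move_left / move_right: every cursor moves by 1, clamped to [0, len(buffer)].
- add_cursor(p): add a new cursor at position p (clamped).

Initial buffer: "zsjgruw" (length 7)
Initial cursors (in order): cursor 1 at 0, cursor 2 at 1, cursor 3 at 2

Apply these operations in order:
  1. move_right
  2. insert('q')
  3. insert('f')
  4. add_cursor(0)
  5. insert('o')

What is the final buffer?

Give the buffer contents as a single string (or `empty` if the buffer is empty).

Answer: ozqfosqfojqfogruw

Derivation:
After op 1 (move_right): buffer="zsjgruw" (len 7), cursors c1@1 c2@2 c3@3, authorship .......
After op 2 (insert('q')): buffer="zqsqjqgruw" (len 10), cursors c1@2 c2@4 c3@6, authorship .1.2.3....
After op 3 (insert('f')): buffer="zqfsqfjqfgruw" (len 13), cursors c1@3 c2@6 c3@9, authorship .11.22.33....
After op 4 (add_cursor(0)): buffer="zqfsqfjqfgruw" (len 13), cursors c4@0 c1@3 c2@6 c3@9, authorship .11.22.33....
After op 5 (insert('o')): buffer="ozqfosqfojqfogruw" (len 17), cursors c4@1 c1@5 c2@9 c3@13, authorship 4.111.222.333....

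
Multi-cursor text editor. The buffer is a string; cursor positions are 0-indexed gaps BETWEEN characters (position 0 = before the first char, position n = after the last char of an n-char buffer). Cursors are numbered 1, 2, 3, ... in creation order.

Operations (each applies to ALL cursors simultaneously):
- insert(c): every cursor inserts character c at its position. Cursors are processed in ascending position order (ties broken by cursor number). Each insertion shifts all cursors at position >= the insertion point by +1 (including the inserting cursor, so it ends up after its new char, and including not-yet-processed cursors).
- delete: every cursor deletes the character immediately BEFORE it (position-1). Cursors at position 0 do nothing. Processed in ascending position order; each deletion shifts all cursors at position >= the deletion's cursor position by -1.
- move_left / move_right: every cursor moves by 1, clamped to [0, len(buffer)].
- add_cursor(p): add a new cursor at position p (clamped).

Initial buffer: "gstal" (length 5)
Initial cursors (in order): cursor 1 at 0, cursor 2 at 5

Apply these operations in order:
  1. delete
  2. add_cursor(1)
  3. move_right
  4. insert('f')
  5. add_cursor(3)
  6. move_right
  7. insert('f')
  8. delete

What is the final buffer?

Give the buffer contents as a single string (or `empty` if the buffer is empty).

After op 1 (delete): buffer="gsta" (len 4), cursors c1@0 c2@4, authorship ....
After op 2 (add_cursor(1)): buffer="gsta" (len 4), cursors c1@0 c3@1 c2@4, authorship ....
After op 3 (move_right): buffer="gsta" (len 4), cursors c1@1 c3@2 c2@4, authorship ....
After op 4 (insert('f')): buffer="gfsftaf" (len 7), cursors c1@2 c3@4 c2@7, authorship .1.3..2
After op 5 (add_cursor(3)): buffer="gfsftaf" (len 7), cursors c1@2 c4@3 c3@4 c2@7, authorship .1.3..2
After op 6 (move_right): buffer="gfsftaf" (len 7), cursors c1@3 c4@4 c3@5 c2@7, authorship .1.3..2
After op 7 (insert('f')): buffer="gfsffftfaff" (len 11), cursors c1@4 c4@6 c3@8 c2@11, authorship .1.134.3.22
After op 8 (delete): buffer="gfsftaf" (len 7), cursors c1@3 c4@4 c3@5 c2@7, authorship .1.3..2

Answer: gfsftaf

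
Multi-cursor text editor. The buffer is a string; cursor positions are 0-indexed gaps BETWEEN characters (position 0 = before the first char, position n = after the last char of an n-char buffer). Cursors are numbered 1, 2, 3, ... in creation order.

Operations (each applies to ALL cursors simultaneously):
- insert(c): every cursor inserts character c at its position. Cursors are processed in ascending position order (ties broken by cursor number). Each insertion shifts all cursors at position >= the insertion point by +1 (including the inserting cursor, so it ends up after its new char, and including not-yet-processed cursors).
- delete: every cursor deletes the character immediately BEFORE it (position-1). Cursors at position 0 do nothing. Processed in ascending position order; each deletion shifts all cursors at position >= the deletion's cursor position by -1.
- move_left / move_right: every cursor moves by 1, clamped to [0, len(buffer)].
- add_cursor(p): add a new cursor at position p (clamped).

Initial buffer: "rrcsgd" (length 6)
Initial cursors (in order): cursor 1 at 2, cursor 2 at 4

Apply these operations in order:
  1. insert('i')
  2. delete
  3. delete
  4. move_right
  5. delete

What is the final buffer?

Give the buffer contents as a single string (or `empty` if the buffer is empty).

Answer: rd

Derivation:
After op 1 (insert('i')): buffer="rricsigd" (len 8), cursors c1@3 c2@6, authorship ..1..2..
After op 2 (delete): buffer="rrcsgd" (len 6), cursors c1@2 c2@4, authorship ......
After op 3 (delete): buffer="rcgd" (len 4), cursors c1@1 c2@2, authorship ....
After op 4 (move_right): buffer="rcgd" (len 4), cursors c1@2 c2@3, authorship ....
After op 5 (delete): buffer="rd" (len 2), cursors c1@1 c2@1, authorship ..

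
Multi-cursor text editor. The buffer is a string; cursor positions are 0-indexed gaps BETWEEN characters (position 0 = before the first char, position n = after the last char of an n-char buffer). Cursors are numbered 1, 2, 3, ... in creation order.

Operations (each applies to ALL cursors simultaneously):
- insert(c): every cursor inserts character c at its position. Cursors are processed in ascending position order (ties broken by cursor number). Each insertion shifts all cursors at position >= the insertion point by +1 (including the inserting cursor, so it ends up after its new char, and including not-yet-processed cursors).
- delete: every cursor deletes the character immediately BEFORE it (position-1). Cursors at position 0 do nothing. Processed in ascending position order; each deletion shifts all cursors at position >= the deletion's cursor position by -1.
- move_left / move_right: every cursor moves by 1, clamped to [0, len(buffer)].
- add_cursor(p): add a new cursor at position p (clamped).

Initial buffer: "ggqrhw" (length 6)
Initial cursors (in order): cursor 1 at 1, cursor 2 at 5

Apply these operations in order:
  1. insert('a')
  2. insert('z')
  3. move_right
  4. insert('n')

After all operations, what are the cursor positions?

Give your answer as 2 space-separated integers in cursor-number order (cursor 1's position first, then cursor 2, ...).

Answer: 5 12

Derivation:
After op 1 (insert('a')): buffer="gagqrhaw" (len 8), cursors c1@2 c2@7, authorship .1....2.
After op 2 (insert('z')): buffer="gazgqrhazw" (len 10), cursors c1@3 c2@9, authorship .11....22.
After op 3 (move_right): buffer="gazgqrhazw" (len 10), cursors c1@4 c2@10, authorship .11....22.
After op 4 (insert('n')): buffer="gazgnqrhazwn" (len 12), cursors c1@5 c2@12, authorship .11.1...22.2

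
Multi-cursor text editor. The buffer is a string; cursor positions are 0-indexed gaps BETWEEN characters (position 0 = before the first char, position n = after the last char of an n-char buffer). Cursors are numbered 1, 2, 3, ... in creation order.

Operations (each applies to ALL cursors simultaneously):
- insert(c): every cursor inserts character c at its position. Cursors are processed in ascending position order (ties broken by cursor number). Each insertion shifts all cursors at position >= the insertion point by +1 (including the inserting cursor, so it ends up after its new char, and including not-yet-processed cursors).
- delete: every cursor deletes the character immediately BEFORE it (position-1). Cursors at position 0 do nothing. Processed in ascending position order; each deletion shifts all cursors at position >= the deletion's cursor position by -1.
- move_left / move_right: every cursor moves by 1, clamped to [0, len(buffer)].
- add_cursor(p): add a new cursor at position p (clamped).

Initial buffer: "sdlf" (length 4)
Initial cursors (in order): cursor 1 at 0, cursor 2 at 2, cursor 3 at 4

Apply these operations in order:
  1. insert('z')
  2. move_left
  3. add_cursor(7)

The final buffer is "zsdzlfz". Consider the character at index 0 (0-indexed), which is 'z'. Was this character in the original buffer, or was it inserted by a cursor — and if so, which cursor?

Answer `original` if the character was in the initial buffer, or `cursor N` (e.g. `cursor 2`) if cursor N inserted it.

After op 1 (insert('z')): buffer="zsdzlfz" (len 7), cursors c1@1 c2@4 c3@7, authorship 1..2..3
After op 2 (move_left): buffer="zsdzlfz" (len 7), cursors c1@0 c2@3 c3@6, authorship 1..2..3
After op 3 (add_cursor(7)): buffer="zsdzlfz" (len 7), cursors c1@0 c2@3 c3@6 c4@7, authorship 1..2..3
Authorship (.=original, N=cursor N): 1 . . 2 . . 3
Index 0: author = 1

Answer: cursor 1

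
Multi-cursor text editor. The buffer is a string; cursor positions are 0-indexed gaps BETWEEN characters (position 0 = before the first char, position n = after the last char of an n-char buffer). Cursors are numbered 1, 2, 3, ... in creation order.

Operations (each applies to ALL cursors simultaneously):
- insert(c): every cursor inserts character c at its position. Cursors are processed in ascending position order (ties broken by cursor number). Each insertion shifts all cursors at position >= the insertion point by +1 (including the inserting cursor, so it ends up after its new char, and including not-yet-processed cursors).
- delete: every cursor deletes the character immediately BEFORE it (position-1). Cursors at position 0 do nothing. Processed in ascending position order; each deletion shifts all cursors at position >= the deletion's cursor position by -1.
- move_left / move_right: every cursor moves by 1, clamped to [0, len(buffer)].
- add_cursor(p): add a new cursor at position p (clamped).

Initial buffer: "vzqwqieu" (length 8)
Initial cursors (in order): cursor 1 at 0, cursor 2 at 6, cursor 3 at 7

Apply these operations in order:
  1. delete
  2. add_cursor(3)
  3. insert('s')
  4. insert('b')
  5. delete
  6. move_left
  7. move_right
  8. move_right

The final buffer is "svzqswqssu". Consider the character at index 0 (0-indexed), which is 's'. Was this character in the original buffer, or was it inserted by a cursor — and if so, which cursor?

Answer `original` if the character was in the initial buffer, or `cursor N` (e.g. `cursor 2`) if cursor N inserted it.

Answer: cursor 1

Derivation:
After op 1 (delete): buffer="vzqwqu" (len 6), cursors c1@0 c2@5 c3@5, authorship ......
After op 2 (add_cursor(3)): buffer="vzqwqu" (len 6), cursors c1@0 c4@3 c2@5 c3@5, authorship ......
After op 3 (insert('s')): buffer="svzqswqssu" (len 10), cursors c1@1 c4@5 c2@9 c3@9, authorship 1...4..23.
After op 4 (insert('b')): buffer="sbvzqsbwqssbbu" (len 14), cursors c1@2 c4@7 c2@13 c3@13, authorship 11...44..2323.
After op 5 (delete): buffer="svzqswqssu" (len 10), cursors c1@1 c4@5 c2@9 c3@9, authorship 1...4..23.
After op 6 (move_left): buffer="svzqswqssu" (len 10), cursors c1@0 c4@4 c2@8 c3@8, authorship 1...4..23.
After op 7 (move_right): buffer="svzqswqssu" (len 10), cursors c1@1 c4@5 c2@9 c3@9, authorship 1...4..23.
After op 8 (move_right): buffer="svzqswqssu" (len 10), cursors c1@2 c4@6 c2@10 c3@10, authorship 1...4..23.
Authorship (.=original, N=cursor N): 1 . . . 4 . . 2 3 .
Index 0: author = 1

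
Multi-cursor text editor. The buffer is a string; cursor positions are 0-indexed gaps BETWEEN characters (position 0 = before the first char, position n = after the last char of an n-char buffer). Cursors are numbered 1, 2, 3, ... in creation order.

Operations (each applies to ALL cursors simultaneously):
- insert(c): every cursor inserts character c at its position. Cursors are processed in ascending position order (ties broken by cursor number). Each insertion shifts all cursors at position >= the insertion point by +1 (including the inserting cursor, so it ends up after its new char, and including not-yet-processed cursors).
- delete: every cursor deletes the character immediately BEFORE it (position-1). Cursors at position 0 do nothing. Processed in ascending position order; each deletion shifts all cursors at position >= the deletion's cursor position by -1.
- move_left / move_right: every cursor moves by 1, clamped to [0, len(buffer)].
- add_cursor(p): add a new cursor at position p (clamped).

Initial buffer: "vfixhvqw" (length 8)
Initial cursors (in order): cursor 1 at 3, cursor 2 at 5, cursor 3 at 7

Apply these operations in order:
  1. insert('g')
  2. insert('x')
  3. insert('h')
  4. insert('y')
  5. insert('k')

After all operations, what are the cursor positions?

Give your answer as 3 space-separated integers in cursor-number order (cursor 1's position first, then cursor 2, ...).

Answer: 8 15 22

Derivation:
After op 1 (insert('g')): buffer="vfigxhgvqgw" (len 11), cursors c1@4 c2@7 c3@10, authorship ...1..2..3.
After op 2 (insert('x')): buffer="vfigxxhgxvqgxw" (len 14), cursors c1@5 c2@9 c3@13, authorship ...11..22..33.
After op 3 (insert('h')): buffer="vfigxhxhgxhvqgxhw" (len 17), cursors c1@6 c2@11 c3@16, authorship ...111..222..333.
After op 4 (insert('y')): buffer="vfigxhyxhgxhyvqgxhyw" (len 20), cursors c1@7 c2@13 c3@19, authorship ...1111..2222..3333.
After op 5 (insert('k')): buffer="vfigxhykxhgxhykvqgxhykw" (len 23), cursors c1@8 c2@15 c3@22, authorship ...11111..22222..33333.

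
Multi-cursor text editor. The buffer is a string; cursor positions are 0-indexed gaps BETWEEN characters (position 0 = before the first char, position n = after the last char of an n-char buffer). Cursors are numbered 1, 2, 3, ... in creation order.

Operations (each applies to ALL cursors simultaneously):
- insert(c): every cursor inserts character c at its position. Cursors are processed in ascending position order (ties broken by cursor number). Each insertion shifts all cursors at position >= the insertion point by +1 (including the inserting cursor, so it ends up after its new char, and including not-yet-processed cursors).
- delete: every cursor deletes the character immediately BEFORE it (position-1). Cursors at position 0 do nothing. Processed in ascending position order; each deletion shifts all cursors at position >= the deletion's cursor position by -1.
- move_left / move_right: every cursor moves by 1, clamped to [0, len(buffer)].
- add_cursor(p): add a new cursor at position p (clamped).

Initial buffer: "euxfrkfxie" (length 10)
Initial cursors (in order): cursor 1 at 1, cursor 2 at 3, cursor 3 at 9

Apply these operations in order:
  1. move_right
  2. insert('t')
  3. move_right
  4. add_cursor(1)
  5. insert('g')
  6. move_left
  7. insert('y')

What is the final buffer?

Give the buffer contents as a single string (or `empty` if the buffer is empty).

Answer: eygutxygftrygkfxietyg

Derivation:
After op 1 (move_right): buffer="euxfrkfxie" (len 10), cursors c1@2 c2@4 c3@10, authorship ..........
After op 2 (insert('t')): buffer="eutxftrkfxiet" (len 13), cursors c1@3 c2@6 c3@13, authorship ..1..2......3
After op 3 (move_right): buffer="eutxftrkfxiet" (len 13), cursors c1@4 c2@7 c3@13, authorship ..1..2......3
After op 4 (add_cursor(1)): buffer="eutxftrkfxiet" (len 13), cursors c4@1 c1@4 c2@7 c3@13, authorship ..1..2......3
After op 5 (insert('g')): buffer="egutxgftrgkfxietg" (len 17), cursors c4@2 c1@6 c2@10 c3@17, authorship .4.1.1.2.2.....33
After op 6 (move_left): buffer="egutxgftrgkfxietg" (len 17), cursors c4@1 c1@5 c2@9 c3@16, authorship .4.1.1.2.2.....33
After op 7 (insert('y')): buffer="eygutxygftrygkfxietyg" (len 21), cursors c4@2 c1@7 c2@12 c3@20, authorship .44.1.11.2.22.....333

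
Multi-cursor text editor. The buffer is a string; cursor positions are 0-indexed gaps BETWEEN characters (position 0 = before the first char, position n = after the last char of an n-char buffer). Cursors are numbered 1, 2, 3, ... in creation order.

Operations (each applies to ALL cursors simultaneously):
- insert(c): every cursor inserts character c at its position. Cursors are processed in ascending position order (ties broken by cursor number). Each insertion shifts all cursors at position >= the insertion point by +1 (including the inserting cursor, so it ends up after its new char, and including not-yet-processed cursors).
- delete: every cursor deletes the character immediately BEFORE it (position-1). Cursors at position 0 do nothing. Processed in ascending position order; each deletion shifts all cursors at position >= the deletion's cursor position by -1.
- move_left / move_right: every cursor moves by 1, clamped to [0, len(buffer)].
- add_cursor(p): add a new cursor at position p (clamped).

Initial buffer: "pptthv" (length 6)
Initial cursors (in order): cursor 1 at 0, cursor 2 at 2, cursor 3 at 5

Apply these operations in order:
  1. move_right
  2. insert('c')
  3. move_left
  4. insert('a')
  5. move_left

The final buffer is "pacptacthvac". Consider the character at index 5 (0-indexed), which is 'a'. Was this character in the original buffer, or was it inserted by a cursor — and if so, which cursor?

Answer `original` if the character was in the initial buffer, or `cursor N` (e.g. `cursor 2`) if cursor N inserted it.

After op 1 (move_right): buffer="pptthv" (len 6), cursors c1@1 c2@3 c3@6, authorship ......
After op 2 (insert('c')): buffer="pcptcthvc" (len 9), cursors c1@2 c2@5 c3@9, authorship .1..2...3
After op 3 (move_left): buffer="pcptcthvc" (len 9), cursors c1@1 c2@4 c3@8, authorship .1..2...3
After op 4 (insert('a')): buffer="pacptacthvac" (len 12), cursors c1@2 c2@6 c3@11, authorship .11..22...33
After op 5 (move_left): buffer="pacptacthvac" (len 12), cursors c1@1 c2@5 c3@10, authorship .11..22...33
Authorship (.=original, N=cursor N): . 1 1 . . 2 2 . . . 3 3
Index 5: author = 2

Answer: cursor 2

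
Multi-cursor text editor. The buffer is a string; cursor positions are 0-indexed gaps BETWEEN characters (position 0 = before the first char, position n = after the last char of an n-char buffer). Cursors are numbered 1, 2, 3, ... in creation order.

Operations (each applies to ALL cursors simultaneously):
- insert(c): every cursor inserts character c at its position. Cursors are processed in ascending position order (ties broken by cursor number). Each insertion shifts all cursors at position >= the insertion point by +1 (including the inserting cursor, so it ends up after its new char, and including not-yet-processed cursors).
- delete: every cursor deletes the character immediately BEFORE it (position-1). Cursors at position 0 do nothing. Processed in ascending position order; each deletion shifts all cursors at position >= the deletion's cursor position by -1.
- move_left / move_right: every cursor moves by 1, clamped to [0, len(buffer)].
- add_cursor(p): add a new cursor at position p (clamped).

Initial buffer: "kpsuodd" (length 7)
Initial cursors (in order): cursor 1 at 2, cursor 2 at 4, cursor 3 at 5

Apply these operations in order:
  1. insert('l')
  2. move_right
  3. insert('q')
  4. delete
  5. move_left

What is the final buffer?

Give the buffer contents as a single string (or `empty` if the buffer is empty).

After op 1 (insert('l')): buffer="kplsuloldd" (len 10), cursors c1@3 c2@6 c3@8, authorship ..1..2.3..
After op 2 (move_right): buffer="kplsuloldd" (len 10), cursors c1@4 c2@7 c3@9, authorship ..1..2.3..
After op 3 (insert('q')): buffer="kplsquloqldqd" (len 13), cursors c1@5 c2@9 c3@12, authorship ..1.1.2.23.3.
After op 4 (delete): buffer="kplsuloldd" (len 10), cursors c1@4 c2@7 c3@9, authorship ..1..2.3..
After op 5 (move_left): buffer="kplsuloldd" (len 10), cursors c1@3 c2@6 c3@8, authorship ..1..2.3..

Answer: kplsuloldd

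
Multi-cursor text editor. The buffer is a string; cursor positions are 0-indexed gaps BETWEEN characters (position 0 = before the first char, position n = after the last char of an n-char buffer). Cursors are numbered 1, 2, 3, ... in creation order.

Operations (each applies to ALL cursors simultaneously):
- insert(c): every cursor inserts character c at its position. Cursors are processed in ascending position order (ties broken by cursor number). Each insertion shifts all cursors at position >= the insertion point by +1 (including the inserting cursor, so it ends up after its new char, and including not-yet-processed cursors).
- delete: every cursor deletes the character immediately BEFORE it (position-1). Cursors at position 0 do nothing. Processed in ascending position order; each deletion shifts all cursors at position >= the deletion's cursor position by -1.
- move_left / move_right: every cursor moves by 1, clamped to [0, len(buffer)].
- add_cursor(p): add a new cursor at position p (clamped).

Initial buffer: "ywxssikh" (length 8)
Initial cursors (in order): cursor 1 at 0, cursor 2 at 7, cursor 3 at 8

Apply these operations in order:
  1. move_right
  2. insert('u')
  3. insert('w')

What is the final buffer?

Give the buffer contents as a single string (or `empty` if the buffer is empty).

Answer: yuwwxssikhuuww

Derivation:
After op 1 (move_right): buffer="ywxssikh" (len 8), cursors c1@1 c2@8 c3@8, authorship ........
After op 2 (insert('u')): buffer="yuwxssikhuu" (len 11), cursors c1@2 c2@11 c3@11, authorship .1.......23
After op 3 (insert('w')): buffer="yuwwxssikhuuww" (len 14), cursors c1@3 c2@14 c3@14, authorship .11.......2323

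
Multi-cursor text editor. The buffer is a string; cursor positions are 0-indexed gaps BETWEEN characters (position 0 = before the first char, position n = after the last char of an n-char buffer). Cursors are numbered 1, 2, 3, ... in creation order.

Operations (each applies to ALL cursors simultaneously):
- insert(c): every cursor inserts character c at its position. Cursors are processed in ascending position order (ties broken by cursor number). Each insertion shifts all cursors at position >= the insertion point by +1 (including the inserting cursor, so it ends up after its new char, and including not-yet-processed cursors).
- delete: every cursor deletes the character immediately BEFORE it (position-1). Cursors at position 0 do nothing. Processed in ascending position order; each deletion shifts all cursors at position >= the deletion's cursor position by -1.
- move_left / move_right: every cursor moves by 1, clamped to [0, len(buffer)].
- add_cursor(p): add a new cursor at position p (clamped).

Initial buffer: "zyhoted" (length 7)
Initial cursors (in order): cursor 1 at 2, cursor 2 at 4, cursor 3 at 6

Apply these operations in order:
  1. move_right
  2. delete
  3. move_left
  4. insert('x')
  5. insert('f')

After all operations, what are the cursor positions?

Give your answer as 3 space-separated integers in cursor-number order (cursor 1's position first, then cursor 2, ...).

After op 1 (move_right): buffer="zyhoted" (len 7), cursors c1@3 c2@5 c3@7, authorship .......
After op 2 (delete): buffer="zyoe" (len 4), cursors c1@2 c2@3 c3@4, authorship ....
After op 3 (move_left): buffer="zyoe" (len 4), cursors c1@1 c2@2 c3@3, authorship ....
After op 4 (insert('x')): buffer="zxyxoxe" (len 7), cursors c1@2 c2@4 c3@6, authorship .1.2.3.
After op 5 (insert('f')): buffer="zxfyxfoxfe" (len 10), cursors c1@3 c2@6 c3@9, authorship .11.22.33.

Answer: 3 6 9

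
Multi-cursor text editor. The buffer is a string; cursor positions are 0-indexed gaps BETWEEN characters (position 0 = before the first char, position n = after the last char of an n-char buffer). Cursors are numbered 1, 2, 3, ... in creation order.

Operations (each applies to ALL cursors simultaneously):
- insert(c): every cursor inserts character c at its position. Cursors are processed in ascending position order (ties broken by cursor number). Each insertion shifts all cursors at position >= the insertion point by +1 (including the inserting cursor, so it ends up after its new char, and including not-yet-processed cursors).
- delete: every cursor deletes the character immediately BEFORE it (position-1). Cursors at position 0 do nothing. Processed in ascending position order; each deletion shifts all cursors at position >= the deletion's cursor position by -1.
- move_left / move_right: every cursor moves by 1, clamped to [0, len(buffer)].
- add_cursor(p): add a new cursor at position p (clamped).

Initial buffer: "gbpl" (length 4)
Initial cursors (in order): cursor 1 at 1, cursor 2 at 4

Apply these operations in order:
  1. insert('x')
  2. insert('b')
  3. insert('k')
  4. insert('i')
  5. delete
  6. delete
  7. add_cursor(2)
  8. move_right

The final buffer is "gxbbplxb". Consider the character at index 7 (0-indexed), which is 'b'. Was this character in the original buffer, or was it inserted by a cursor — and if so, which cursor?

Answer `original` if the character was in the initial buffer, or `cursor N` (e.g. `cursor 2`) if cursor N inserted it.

After op 1 (insert('x')): buffer="gxbplx" (len 6), cursors c1@2 c2@6, authorship .1...2
After op 2 (insert('b')): buffer="gxbbplxb" (len 8), cursors c1@3 c2@8, authorship .11...22
After op 3 (insert('k')): buffer="gxbkbplxbk" (len 10), cursors c1@4 c2@10, authorship .111...222
After op 4 (insert('i')): buffer="gxbkibplxbki" (len 12), cursors c1@5 c2@12, authorship .1111...2222
After op 5 (delete): buffer="gxbkbplxbk" (len 10), cursors c1@4 c2@10, authorship .111...222
After op 6 (delete): buffer="gxbbplxb" (len 8), cursors c1@3 c2@8, authorship .11...22
After op 7 (add_cursor(2)): buffer="gxbbplxb" (len 8), cursors c3@2 c1@3 c2@8, authorship .11...22
After op 8 (move_right): buffer="gxbbplxb" (len 8), cursors c3@3 c1@4 c2@8, authorship .11...22
Authorship (.=original, N=cursor N): . 1 1 . . . 2 2
Index 7: author = 2

Answer: cursor 2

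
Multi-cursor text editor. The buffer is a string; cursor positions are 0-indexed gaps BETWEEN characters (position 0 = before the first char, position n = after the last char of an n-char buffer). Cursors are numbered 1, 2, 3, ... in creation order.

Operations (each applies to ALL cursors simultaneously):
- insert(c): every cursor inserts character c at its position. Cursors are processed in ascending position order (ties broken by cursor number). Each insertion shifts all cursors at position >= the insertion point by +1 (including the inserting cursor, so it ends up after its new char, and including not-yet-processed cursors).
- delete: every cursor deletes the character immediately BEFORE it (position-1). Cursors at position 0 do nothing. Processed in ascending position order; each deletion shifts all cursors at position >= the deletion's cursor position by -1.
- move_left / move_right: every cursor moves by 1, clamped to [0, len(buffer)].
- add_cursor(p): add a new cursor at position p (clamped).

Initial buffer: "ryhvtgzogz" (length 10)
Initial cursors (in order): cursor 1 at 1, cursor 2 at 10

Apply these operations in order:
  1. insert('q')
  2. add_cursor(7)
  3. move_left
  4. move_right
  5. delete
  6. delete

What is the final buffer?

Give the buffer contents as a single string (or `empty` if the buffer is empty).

After op 1 (insert('q')): buffer="rqyhvtgzogzq" (len 12), cursors c1@2 c2@12, authorship .1.........2
After op 2 (add_cursor(7)): buffer="rqyhvtgzogzq" (len 12), cursors c1@2 c3@7 c2@12, authorship .1.........2
After op 3 (move_left): buffer="rqyhvtgzogzq" (len 12), cursors c1@1 c3@6 c2@11, authorship .1.........2
After op 4 (move_right): buffer="rqyhvtgzogzq" (len 12), cursors c1@2 c3@7 c2@12, authorship .1.........2
After op 5 (delete): buffer="ryhvtzogz" (len 9), cursors c1@1 c3@5 c2@9, authorship .........
After op 6 (delete): buffer="yhvzog" (len 6), cursors c1@0 c3@3 c2@6, authorship ......

Answer: yhvzog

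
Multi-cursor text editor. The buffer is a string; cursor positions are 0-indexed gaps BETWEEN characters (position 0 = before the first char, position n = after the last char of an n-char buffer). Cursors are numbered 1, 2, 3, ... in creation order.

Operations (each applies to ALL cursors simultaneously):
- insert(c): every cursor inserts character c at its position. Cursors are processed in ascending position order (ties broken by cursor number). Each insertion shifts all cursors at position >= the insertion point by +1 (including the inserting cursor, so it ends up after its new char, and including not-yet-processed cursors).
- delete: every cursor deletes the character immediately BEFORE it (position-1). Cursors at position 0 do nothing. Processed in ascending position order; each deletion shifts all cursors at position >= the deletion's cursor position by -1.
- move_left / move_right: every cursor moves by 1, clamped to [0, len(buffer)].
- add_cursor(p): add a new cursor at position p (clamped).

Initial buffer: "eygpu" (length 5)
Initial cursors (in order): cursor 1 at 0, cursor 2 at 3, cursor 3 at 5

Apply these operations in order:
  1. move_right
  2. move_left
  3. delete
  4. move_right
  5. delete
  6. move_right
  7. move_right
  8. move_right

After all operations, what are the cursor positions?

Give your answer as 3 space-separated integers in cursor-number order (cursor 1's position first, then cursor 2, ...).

After op 1 (move_right): buffer="eygpu" (len 5), cursors c1@1 c2@4 c3@5, authorship .....
After op 2 (move_left): buffer="eygpu" (len 5), cursors c1@0 c2@3 c3@4, authorship .....
After op 3 (delete): buffer="eyu" (len 3), cursors c1@0 c2@2 c3@2, authorship ...
After op 4 (move_right): buffer="eyu" (len 3), cursors c1@1 c2@3 c3@3, authorship ...
After op 5 (delete): buffer="" (len 0), cursors c1@0 c2@0 c3@0, authorship 
After op 6 (move_right): buffer="" (len 0), cursors c1@0 c2@0 c3@0, authorship 
After op 7 (move_right): buffer="" (len 0), cursors c1@0 c2@0 c3@0, authorship 
After op 8 (move_right): buffer="" (len 0), cursors c1@0 c2@0 c3@0, authorship 

Answer: 0 0 0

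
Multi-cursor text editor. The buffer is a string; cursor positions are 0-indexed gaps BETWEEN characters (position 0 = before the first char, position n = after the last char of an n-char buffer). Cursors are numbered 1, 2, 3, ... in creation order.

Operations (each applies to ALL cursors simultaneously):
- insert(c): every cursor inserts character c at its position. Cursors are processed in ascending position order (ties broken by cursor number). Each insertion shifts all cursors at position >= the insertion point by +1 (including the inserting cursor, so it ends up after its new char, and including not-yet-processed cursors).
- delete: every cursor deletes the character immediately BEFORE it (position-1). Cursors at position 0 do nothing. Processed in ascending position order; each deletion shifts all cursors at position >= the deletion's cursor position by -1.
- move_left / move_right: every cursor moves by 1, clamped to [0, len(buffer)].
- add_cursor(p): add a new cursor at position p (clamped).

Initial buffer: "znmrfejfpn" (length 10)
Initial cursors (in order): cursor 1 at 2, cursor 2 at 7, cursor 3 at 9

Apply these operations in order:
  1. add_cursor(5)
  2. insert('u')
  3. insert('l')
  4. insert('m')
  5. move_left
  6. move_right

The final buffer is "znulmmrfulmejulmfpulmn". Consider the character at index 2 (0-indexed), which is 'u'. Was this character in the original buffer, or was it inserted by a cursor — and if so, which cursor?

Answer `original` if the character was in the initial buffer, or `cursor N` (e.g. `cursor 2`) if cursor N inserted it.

After op 1 (add_cursor(5)): buffer="znmrfejfpn" (len 10), cursors c1@2 c4@5 c2@7 c3@9, authorship ..........
After op 2 (insert('u')): buffer="znumrfuejufpun" (len 14), cursors c1@3 c4@7 c2@10 c3@13, authorship ..1...4..2..3.
After op 3 (insert('l')): buffer="znulmrfulejulfpuln" (len 18), cursors c1@4 c4@9 c2@13 c3@17, authorship ..11...44..22..33.
After op 4 (insert('m')): buffer="znulmmrfulmejulmfpulmn" (len 22), cursors c1@5 c4@11 c2@16 c3@21, authorship ..111...444..222..333.
After op 5 (move_left): buffer="znulmmrfulmejulmfpulmn" (len 22), cursors c1@4 c4@10 c2@15 c3@20, authorship ..111...444..222..333.
After op 6 (move_right): buffer="znulmmrfulmejulmfpulmn" (len 22), cursors c1@5 c4@11 c2@16 c3@21, authorship ..111...444..222..333.
Authorship (.=original, N=cursor N): . . 1 1 1 . . . 4 4 4 . . 2 2 2 . . 3 3 3 .
Index 2: author = 1

Answer: cursor 1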